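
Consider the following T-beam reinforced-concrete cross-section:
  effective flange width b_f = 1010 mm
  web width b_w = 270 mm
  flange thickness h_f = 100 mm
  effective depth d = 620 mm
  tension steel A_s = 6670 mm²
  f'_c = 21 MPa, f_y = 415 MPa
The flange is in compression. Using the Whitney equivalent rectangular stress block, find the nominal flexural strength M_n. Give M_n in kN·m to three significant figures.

M_n ≈ 1430 kN·m

Tension: T = A_s f_y = 6670 × 415 = 2768050 N.
Try a within the flange: a = T/(0.85 f'_c b_f) = 2768050/(0.85 × 21 × 1010) = 153.54 mm.
a = 153.54 > h_f = 100 mm: the block extends into the web. Split into flange-overhang and web parts.
C_f = 0.85 f'_c (b_f − b_w) h_f = 0.85 × 21 × (1010 − 270) × 100 = 1320900 N.
Remaining web compression depth: a_w = (T − C_f)/(0.85 f'_c b_w) = (2768050 − 1320900)/(0.85 × 21 × 270) = 300.27 mm.
M_n = C_f(d − h_f/2) + (T − C_f)(d − a_w/2) = 1320900 × (620 − 50) + 1447150 × (620 − 150.135) = 752.91 + 679.97 = 1432.88 × 10⁶ N·mm.
M_n = 1432.88 kN·m.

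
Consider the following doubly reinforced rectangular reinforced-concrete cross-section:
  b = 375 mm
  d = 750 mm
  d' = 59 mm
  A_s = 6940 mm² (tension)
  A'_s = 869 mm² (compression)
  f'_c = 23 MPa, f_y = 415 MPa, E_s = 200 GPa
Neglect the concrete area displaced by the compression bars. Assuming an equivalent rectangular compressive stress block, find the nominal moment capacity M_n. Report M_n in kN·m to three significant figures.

Assume both tension and compression steel yield.
Net tension couple steel: A_s − A'_s = 6071 mm².
a = (A_s − A'_s) f_y / (0.85 f'_c b) = 2519465/(0.85 × 23 × 375) = 343.66 mm.
c = a/β₁ = 343.66/0.85 = 404.31 mm; ε'_s = 0.003(c − d')/c = 0.0026 ≥ f_y/E_s = 0.0021, so compression steel does yield.
M_n = (A_s − A'_s) f_y (d − a/2) + A'_s f_y (d − d') = [2519465 × (750 − 171.83) + 360635 × (750 − 59)] × 10⁻⁶ = 1456.68 + 249.20 = 1705.88 kN·m.

M_n ≈ 1710 kN·m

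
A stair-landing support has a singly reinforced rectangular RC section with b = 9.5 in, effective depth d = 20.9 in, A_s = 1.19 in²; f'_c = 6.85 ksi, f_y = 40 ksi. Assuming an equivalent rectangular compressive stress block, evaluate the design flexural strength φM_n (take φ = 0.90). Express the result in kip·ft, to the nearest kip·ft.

T = A_s f_y = 1.19 × 40 = 47.6 kips.
a = T/(0.85 f'_c b) = 47.6/(0.85 × 6.85 × 9.5) = 0.861 in.
M_n = T(d − a/2) = 47.6 × (20.9 − 0.4305) = 974.3 kip·in = 974.3/12 = 81.19 kip·ft.
φM_n = 0.90 × 81.19 = 73.07 kip·ft.

φM_n ≈ 73 kip·ft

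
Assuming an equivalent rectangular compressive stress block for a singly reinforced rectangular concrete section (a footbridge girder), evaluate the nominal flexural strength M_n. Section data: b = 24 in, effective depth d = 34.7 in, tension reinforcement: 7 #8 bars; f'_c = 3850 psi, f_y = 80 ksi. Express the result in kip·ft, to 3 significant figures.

M_n ≈ 1180 kip·ft

A_s = 7 × 0.79 = 5.53 in².
T = A_s f_y = 5.53 × 80 = 442.4 kips.
a = T/(0.85 f'_c b) = 442.4/(0.85 × 3.85 × 24) = 5.633 in.
M_n = T(d − a/2) = 442.4 × (34.7 − 2.8165) = 14105.3 kip·in = 14105.3/12 = 1175.44 kip·ft.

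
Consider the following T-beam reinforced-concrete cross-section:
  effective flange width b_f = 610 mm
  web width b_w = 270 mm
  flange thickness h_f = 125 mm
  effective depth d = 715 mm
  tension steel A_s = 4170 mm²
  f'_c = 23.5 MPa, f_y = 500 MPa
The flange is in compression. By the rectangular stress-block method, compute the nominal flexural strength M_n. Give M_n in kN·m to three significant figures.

Tension: T = A_s f_y = 4170 × 500 = 2085000 N.
Try a within the flange: a = T/(0.85 f'_c b_f) = 2085000/(0.85 × 23.5 × 610) = 171.12 mm.
a = 171.12 > h_f = 125 mm: the block extends into the web. Split into flange-overhang and web parts.
C_f = 0.85 f'_c (b_f − b_w) h_f = 0.85 × 23.5 × (610 − 270) × 125 = 848938 N.
Remaining web compression depth: a_w = (T − C_f)/(0.85 f'_c b_w) = (2085000 − 848938)/(0.85 × 23.5 × 270) = 229.19 mm.
M_n = C_f(d − h_f/2) + (T − C_f)(d − a_w/2) = 848938 × (715 − 62.5) + 1236062 × (715 − 114.595) = 553.93 + 742.14 = 1296.07 × 10⁶ N·mm.
M_n = 1296.07 kN·m.

M_n ≈ 1300 kN·m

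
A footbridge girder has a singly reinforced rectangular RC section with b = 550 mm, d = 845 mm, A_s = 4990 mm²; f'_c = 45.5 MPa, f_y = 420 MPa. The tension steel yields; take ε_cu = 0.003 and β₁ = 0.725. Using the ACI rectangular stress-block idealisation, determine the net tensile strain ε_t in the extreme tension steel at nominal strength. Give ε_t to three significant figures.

ε_t ≈ 0.0157

a = A_s f_y/(0.85 f'_c b) = 98.53 mm.
β₁ = 0.725, so c = a/β₁ = 98.53/0.725 = 135.90 mm.
From the linear strain diagram with ε_cu = 0.003: ε_t = 0.003 (d − c)/c = 0.003 × (845 − 135.90)/135.90 = 0.0157.
Since ε_t ≥ 0.005, the section is tension-controlled.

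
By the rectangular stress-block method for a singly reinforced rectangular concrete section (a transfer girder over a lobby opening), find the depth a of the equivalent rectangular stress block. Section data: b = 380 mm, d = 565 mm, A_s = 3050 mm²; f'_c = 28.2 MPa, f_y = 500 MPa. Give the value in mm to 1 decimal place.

a ≈ 167.4 mm

T = A_s f_y = 3050 × 500 = 1525000 N = 1525 kN.
Setting C = 0.85 f'_c a b equal to T: a = 1525000/(0.85 × 28.2 × 380) = 167.4 mm.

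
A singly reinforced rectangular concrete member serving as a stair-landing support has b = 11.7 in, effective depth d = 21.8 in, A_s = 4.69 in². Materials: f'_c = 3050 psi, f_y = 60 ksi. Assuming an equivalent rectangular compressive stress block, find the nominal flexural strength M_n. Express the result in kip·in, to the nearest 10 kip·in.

T = A_s f_y = 4.69 × 60 = 281.4 kips.
a = T/(0.85 f'_c b) = 281.4/(0.85 × 3.05 × 11.7) = 9.277 in.
M_n = T(d − a/2) = 281.4 × (21.8 − 4.6385) = 4829.2 kip·in.

M_n ≈ 4830 kip·in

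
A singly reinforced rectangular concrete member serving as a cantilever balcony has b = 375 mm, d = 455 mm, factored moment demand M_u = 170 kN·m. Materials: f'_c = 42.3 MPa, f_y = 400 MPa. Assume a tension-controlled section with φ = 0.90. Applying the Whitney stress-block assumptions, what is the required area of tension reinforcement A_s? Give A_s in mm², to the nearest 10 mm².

A_s ≈ 1080 mm²

M_n = M_u/φ = 170/0.90 = 188.889 kN·m.
With M_n = 0.85 f'_c a b (d − a/2), solve the quadratic for a:
a = d − √(d² − 2M_n/(0.85 f'_c b)) = 455 − √(455² − 2 × 188.889×10⁶/(0.85 × 42.3 × 375)) = 31.91 mm.
A_s = 0.85 f'_c a b / f_y = 0.85 × 42.3 × 31.91 × 375 / 400 = 1075.6 mm².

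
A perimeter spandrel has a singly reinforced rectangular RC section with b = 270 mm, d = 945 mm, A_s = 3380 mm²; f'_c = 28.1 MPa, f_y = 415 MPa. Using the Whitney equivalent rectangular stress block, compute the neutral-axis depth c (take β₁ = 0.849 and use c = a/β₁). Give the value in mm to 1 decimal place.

c ≈ 256.2 mm

T = A_s f_y = 3380 × 415 = 1402700 N = 1402.7 kN.
Setting C = 0.85 f'_c a b equal to T: a = 1402700/(0.85 × 28.1 × 270) = 217.508 mm.
With β₁ = 0.849, c = a/β₁ = 217.508/0.849 = 256.2 mm.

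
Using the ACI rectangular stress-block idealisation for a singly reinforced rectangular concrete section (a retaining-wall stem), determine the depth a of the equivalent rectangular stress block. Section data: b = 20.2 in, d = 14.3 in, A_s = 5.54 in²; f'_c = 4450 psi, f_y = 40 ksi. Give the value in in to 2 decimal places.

a ≈ 2.90 in

T = A_s f_y = 5.54 × 40 = 221.6 kips.
a = T/(0.85 f'_c b) = 221.6/(0.85 × 4.45 × 20.2) = 2.90 in.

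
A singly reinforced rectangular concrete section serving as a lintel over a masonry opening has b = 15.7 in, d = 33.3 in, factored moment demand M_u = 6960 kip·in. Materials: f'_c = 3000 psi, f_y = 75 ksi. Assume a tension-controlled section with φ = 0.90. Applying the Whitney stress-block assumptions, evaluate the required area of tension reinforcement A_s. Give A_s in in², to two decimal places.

A_s ≈ 3.43 in²

M_n = M_u/φ = 6960/0.90 = 7733.33 kip·in.
From M_n = 0.85 f'_c a b (d − a/2):
a = d − √(d² − 2M_n/(0.85 f'_c b)) = 33.3 − √(33.3² − 2 × 7733.33/(0.85 × 3 × 15.7)) = 6.419 in.
A_s = 0.85 f'_c a b / f_y = 0.85 × 3 × 6.419 × 15.7 / 75 = 3.426 in².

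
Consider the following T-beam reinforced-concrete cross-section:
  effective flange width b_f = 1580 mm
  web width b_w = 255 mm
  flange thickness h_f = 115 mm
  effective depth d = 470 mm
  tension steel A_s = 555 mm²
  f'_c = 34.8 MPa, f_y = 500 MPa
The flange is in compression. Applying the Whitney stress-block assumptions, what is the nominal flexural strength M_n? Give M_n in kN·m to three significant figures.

M_n ≈ 130 kN·m

Tension: T = A_s f_y = 555 × 500 = 277500 N.
Try a within the flange: a = T/(0.85 f'_c b_f) = 277500/(0.85 × 34.8 × 1580) = 5.94 mm.
Since a = 5.94 ≤ h_f = 115 mm, the stress block lies entirely in the flange; analyse as a rectangular beam of width b_f.
M_n = T(d − a/2) = 277500 × (470 − 2.97) = 129.60 × 10⁶ N·mm.
M_n = 129.60 kN·m.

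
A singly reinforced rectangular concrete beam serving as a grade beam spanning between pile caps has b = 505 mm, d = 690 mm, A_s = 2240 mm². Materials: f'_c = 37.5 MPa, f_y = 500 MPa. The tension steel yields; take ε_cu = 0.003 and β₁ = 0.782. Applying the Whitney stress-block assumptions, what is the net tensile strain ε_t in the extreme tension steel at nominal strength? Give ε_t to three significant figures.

ε_t ≈ 0.0203

a = A_s f_y/(0.85 f'_c b) = 69.58 mm.
β₁ = 0.782, so c = a/β₁ = 69.58/0.782 = 88.98 mm.
From the linear strain diagram with ε_cu = 0.003: ε_t = 0.003 (d − c)/c = 0.003 × (690 − 88.98)/88.98 = 0.0203.
Since ε_t ≥ 0.005, the section is tension-controlled.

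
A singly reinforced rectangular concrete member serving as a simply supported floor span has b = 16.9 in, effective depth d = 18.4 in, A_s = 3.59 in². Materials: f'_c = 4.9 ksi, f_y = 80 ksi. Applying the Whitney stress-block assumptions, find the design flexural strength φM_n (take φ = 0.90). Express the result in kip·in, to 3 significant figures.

φM_n ≈ 4230 kip·in

T = A_s f_y = 3.59 × 80 = 287.2 kips.
a = T/(0.85 f'_c b) = 287.2/(0.85 × 4.9 × 16.9) = 4.080 in.
M_n = T(d − a/2) = 287.2 × (18.4 − 2.04) = 4698.6 kip·in.
φM_n = 0.90 × 4698.6 = 4228.7 kip·in.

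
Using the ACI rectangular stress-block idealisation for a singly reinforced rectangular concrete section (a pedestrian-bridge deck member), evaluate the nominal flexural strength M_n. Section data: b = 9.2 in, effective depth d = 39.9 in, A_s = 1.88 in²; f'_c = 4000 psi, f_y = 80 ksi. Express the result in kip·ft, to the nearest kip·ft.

M_n ≈ 470 kip·ft

T = A_s f_y = 1.88 × 80 = 150.4 kips.
a = T/(0.85 f'_c b) = 150.4/(0.85 × 4 × 9.2) = 4.808 in.
M_n = T(d − a/2) = 150.4 × (39.9 − 2.404) = 5639.4 kip·in = 5639.4/12 = 469.95 kip·ft.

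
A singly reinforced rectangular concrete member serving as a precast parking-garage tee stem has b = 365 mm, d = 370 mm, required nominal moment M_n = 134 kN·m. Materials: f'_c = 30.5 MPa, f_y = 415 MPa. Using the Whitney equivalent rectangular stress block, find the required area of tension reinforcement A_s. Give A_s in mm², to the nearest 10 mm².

A_s ≈ 920 mm²

With M_n = 0.85 f'_c a b (d − a/2), solve the quadratic for a:
a = d − √(d² − 2M_n/(0.85 f'_c b)) = 370 − √(370² − 2 × 134×10⁶/(0.85 × 30.5 × 365)) = 40.49 mm.
A_s = 0.85 f'_c a b / f_y = 0.85 × 30.5 × 40.49 × 365 / 415 = 923.2 mm².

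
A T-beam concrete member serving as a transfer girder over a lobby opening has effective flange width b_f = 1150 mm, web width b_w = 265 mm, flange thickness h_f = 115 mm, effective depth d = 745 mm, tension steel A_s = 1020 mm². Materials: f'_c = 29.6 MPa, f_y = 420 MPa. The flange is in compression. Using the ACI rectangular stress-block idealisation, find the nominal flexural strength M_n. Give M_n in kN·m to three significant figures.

Tension: T = A_s f_y = 1020 × 420 = 428400 N.
Try a within the flange: a = T/(0.85 f'_c b_f) = 428400/(0.85 × 29.6 × 1150) = 14.81 mm.
Since a = 14.81 ≤ h_f = 115 mm, the stress block lies entirely in the flange; analyse as a rectangular beam of width b_f.
M_n = T(d − a/2) = 428400 × (745 − 7.405) = 315.99 × 10⁶ N·mm.
M_n = 315.99 kN·m.

M_n ≈ 316 kN·m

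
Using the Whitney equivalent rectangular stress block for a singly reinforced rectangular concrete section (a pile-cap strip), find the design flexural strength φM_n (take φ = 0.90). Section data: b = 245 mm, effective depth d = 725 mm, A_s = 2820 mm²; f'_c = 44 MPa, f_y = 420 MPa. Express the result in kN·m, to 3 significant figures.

φM_n ≈ 704 kN·m

T = A_s f_y = 2820 × 420 = 1184400 N = 1184.4 kN.
From C = T: a = T/(0.85 f'_c b) = 1184400/(0.85 × 44 × 245) = 129.26 mm.
M_n = T(d − a/2) = 1184.4 kN × (725 − 64.63) mm = 782.14 kN·m.
φM_n = 0.90 × 782.14 = 703.93 kN·m.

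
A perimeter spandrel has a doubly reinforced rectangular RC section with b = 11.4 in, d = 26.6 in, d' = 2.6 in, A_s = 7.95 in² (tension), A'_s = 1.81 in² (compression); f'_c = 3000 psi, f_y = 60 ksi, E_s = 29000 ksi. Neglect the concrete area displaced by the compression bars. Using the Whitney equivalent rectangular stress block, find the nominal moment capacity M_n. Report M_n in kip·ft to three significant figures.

M_n ≈ 839 kip·ft

Assume both steels yield.
a = (A_s − A'_s) f_y/(0.85 f'_c b) = (7.95 − 1.81) × 60/(0.85 × 3 × 11.4) = 12.673 in.
c = a/β₁ = 12.673/0.85 = 14.909 in; ε'_s = 0.003(c − d')/c = 0.0025 ≥ ε_y = 0.0021, so the compression steel yields.
M_n = (A_s − A'_s) f_y (d − a/2) + A'_s f_y (d − d') = 368.4 × (26.6 − 6.3365) + 108.6 × (26.6 − 2.6) = 7465.1 + 2606.4 = 10071.5 kip·in = 10071.5/12 = 839.29 kip·ft.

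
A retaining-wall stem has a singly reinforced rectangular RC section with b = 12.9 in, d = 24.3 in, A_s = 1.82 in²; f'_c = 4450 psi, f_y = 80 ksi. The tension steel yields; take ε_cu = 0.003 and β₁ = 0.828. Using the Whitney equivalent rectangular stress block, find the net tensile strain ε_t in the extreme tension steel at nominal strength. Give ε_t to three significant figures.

a = A_s f_y/(0.85 f'_c b) = 2.984 in.
β₁ = 0.828, so c = a/β₁ = 2.984/0.828 = 3.604 in.
From the linear strain diagram with ε_cu = 0.003: ε_t = 0.003 (d − c)/c = 0.003 × (24.3 − 3.604)/3.604 = 0.0172.
Since ε_t ≥ 0.005, the section is tension-controlled.

ε_t ≈ 0.0172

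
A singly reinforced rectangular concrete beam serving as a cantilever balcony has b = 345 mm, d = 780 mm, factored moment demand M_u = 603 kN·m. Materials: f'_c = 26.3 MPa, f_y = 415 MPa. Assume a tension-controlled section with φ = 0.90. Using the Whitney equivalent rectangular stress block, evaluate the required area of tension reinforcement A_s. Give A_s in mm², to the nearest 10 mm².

A_s ≈ 2240 mm²

M_n = M_u/φ = 603/0.90 = 670 kN·m.
With M_n = 0.85 f'_c a b (d − a/2), solve the quadratic for a:
a = d − √(d² − 2M_n/(0.85 f'_c b)) = 780 − √(780² − 2 × 670×10⁶/(0.85 × 26.3 × 345)) = 120.72 mm.
A_s = 0.85 f'_c a b / f_y = 0.85 × 26.3 × 120.72 × 345 / 415 = 2243.5 mm².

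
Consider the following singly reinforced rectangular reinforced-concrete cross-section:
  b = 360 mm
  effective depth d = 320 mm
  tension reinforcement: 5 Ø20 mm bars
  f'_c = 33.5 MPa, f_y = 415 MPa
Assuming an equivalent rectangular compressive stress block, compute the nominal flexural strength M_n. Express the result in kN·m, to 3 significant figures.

M_n ≈ 188 kN·m

A_s = 5 × 314 = 1570 mm².
T = A_s f_y = 1570 × 415 = 651550 N = 651.55 kN.
From C = T: a = T/(0.85 f'_c b) = 651550/(0.85 × 33.5 × 360) = 63.56 mm.
M_n = T(d − a/2) = 651.55 kN × (320 − 31.78) mm = 187.79 kN·m.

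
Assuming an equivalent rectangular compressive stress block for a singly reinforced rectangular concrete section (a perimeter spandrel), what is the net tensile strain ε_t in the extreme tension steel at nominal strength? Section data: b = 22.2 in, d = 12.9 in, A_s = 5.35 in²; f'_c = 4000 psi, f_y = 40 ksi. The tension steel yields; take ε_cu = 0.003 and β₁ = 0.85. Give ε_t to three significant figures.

ε_t ≈ 0.00860

a = A_s f_y/(0.85 f'_c b) = 2.835 in.
β₁ = 0.85, so c = a/β₁ = 2.835/0.85 = 3.335 in.
From the linear strain diagram with ε_cu = 0.003: ε_t = 0.003 (d − c)/c = 0.003 × (12.9 − 3.335)/3.335 = 0.00860.
Since ε_t ≥ 0.005, the section is tension-controlled.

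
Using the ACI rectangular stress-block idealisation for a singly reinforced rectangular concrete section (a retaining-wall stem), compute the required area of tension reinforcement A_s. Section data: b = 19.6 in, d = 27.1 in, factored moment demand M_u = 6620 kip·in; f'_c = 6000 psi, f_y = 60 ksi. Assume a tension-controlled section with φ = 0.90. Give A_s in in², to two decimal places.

A_s ≈ 4.78 in²

M_n = M_u/φ = 6620/0.90 = 7355.56 kip·in.
From M_n = 0.85 f'_c a b (d − a/2):
a = d − √(d² − 2M_n/(0.85 f'_c b)) = 27.1 − √(27.1² − 2 × 7355.56/(0.85 × 6 × 19.6)) = 2.867 in.
A_s = 0.85 f'_c a b / f_y = 0.85 × 6 × 2.867 × 19.6 / 60 = 4.776 in².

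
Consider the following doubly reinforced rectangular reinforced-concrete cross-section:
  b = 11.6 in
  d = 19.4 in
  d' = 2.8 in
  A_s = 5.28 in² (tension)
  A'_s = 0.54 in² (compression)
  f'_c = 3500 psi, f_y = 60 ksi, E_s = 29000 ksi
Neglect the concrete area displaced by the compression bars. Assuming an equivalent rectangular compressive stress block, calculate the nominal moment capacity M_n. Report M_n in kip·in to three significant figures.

Assume both steels yield.
a = (A_s − A'_s) f_y/(0.85 f'_c b) = (5.28 − 0.54) × 60/(0.85 × 3.5 × 11.6) = 8.241 in.
c = a/β₁ = 8.241/0.85 = 9.695 in; ε'_s = 0.003(c − d')/c = 0.0021 ≥ ε_y = 0.0021, so the compression steel yields.
M_n = (A_s − A'_s) f_y (d − a/2) + A'_s f_y (d − d') = 284.4 × (19.4 − 4.1205) + 32.4 × (19.4 − 2.8) = 4345.5 + 537.8 = 4883.3 kip·in.

M_n ≈ 4880 kip·in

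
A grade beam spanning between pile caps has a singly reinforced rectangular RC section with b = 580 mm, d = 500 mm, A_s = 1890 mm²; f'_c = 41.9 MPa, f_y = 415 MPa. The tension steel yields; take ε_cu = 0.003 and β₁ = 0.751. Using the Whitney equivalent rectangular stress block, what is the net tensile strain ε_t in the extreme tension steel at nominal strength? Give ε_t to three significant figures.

a = A_s f_y/(0.85 f'_c b) = 37.97 mm.
β₁ = 0.751, so c = a/β₁ = 37.97/0.751 = 50.56 mm.
From the linear strain diagram with ε_cu = 0.003: ε_t = 0.003 (d − c)/c = 0.003 × (500 − 50.56)/50.56 = 0.0267.
Since ε_t ≥ 0.005, the section is tension-controlled.

ε_t ≈ 0.0267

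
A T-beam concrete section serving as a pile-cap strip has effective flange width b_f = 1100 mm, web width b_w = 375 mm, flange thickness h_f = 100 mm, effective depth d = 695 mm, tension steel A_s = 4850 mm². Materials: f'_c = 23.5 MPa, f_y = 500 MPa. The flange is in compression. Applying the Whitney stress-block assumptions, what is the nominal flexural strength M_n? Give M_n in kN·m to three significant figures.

M_n ≈ 1550 kN·m

Tension: T = A_s f_y = 4850 × 500 = 2425000 N.
Try a within the flange: a = T/(0.85 f'_c b_f) = 2425000/(0.85 × 23.5 × 1100) = 110.37 mm.
a = 110.37 > h_f = 100 mm: the block extends into the web. Split into flange-overhang and web parts.
C_f = 0.85 f'_c (b_f − b_w) h_f = 0.85 × 23.5 × (1100 − 375) × 100 = 1448188 N.
Remaining web compression depth: a_w = (T − C_f)/(0.85 f'_c b_w) = (2425000 − 1448188)/(0.85 × 23.5 × 375) = 130.40 mm.
M_n = C_f(d − h_f/2) + (T − C_f)(d − a_w/2) = 1448188 × (695 − 50) + 976812 × (695 − 65.2) = 934.08 + 615.20 = 1549.28 × 10⁶ N·mm.
M_n = 1549.28 kN·m.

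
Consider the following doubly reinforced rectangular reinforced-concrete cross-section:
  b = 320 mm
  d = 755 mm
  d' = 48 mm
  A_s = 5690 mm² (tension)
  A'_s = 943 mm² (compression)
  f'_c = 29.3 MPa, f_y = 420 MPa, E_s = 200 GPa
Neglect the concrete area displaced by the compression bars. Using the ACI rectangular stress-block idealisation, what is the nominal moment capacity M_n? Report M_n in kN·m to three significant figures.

Assume both tension and compression steel yield.
Net tension couple steel: A_s − A'_s = 4747 mm².
a = (A_s − A'_s) f_y / (0.85 f'_c b) = 1993740/(0.85 × 29.3 × 320) = 250.17 mm.
c = a/β₁ = 250.17/0.841 = 297.47 mm; ε'_s = 0.003(c − d')/c = 0.0025 ≥ f_y/E_s = 0.0021, so compression steel does yield.
M_n = (A_s − A'_s) f_y (d − a/2) + A'_s f_y (d − d') = [1993740 × (755 − 125.085) + 396060 × (755 − 48)] × 10⁻⁶ = 1255.89 + 280.01 = 1535.90 kN·m.

M_n ≈ 1540 kN·m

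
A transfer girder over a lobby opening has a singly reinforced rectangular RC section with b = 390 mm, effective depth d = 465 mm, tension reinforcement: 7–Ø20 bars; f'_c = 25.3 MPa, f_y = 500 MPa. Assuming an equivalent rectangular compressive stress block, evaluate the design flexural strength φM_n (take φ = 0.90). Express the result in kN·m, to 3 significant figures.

A_s = 7 × 314 = 2198 mm².
T = A_s f_y = 2198 × 500 = 1099000 N = 1099 kN.
From C = T: a = T/(0.85 f'_c b) = 1099000/(0.85 × 25.3 × 390) = 131.04 mm.
M_n = T(d − a/2) = 1099 kN × (465 − 65.52) mm = 439.03 kN·m.
φM_n = 0.90 × 439.03 = 395.13 kN·m.

φM_n ≈ 395 kN·m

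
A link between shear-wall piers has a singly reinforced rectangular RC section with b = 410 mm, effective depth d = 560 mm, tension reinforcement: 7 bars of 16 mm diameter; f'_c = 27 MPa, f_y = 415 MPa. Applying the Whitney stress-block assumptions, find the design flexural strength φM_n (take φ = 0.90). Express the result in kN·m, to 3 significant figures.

A_s = 7 × 201 = 1407 mm².
T = A_s f_y = 1407 × 415 = 583905 N = 583.905 kN.
From C = T: a = T/(0.85 f'_c b) = 583905/(0.85 × 27 × 410) = 62.05 mm.
M_n = T(d − a/2) = 583.905 kN × (560 − 31.025) mm = 308.87 kN·m.
φM_n = 0.90 × 308.87 = 277.98 kN·m.

φM_n ≈ 278 kN·m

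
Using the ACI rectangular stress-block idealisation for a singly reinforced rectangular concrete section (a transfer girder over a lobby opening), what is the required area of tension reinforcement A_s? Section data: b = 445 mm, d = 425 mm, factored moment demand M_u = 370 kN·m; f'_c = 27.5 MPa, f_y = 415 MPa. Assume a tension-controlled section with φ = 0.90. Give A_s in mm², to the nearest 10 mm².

M_n = M_u/φ = 370/0.90 = 411.111 kN·m.
With M_n = 0.85 f'_c a b (d − a/2), solve the quadratic for a:
a = d − √(d² − 2M_n/(0.85 f'_c b)) = 425 − √(425² − 2 × 411.111×10⁶/(0.85 × 27.5 × 445)) = 106.28 mm.
A_s = 0.85 f'_c a b / f_y = 0.85 × 27.5 × 106.28 × 445 / 415 = 2663.9 mm².

A_s ≈ 2660 mm²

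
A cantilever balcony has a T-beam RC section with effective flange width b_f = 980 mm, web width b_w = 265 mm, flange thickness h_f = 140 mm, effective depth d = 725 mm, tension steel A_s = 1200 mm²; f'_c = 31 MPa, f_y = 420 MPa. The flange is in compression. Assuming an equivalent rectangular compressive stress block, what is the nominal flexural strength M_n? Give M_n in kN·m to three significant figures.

M_n ≈ 360 kN·m

Tension: T = A_s f_y = 1200 × 420 = 504000 N.
Try a within the flange: a = T/(0.85 f'_c b_f) = 504000/(0.85 × 31 × 980) = 19.52 mm.
Since a = 19.52 ≤ h_f = 140 mm, the stress block lies entirely in the flange; analyse as a rectangular beam of width b_f.
M_n = T(d − a/2) = 504000 × (725 − 9.76) = 360.48 × 10⁶ N·mm.
M_n = 360.48 kN·m.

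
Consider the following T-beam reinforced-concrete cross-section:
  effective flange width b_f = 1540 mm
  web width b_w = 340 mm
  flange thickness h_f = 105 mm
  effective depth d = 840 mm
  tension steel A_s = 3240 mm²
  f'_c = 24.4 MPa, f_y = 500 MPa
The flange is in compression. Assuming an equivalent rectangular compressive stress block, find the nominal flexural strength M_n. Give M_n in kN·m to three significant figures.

Tension: T = A_s f_y = 3240 × 500 = 1620000 N.
Try a within the flange: a = T/(0.85 f'_c b_f) = 1620000/(0.85 × 24.4 × 1540) = 50.72 mm.
Since a = 50.72 ≤ h_f = 105 mm, the stress block lies entirely in the flange; analyse as a rectangular beam of width b_f.
M_n = T(d − a/2) = 1620000 × (840 − 25.36) = 1319.72 × 10⁶ N·mm.
M_n = 1319.72 kN·m.

M_n ≈ 1320 kN·m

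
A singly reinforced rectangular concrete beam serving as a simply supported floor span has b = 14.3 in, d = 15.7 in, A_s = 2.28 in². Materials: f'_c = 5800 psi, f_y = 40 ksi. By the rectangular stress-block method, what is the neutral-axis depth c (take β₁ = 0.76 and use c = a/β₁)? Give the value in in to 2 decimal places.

c ≈ 1.70 in

T = A_s f_y = 2.28 × 40 = 91.2 kips.
a = T/(0.85 f'_c b) = 91.2/(0.85 × 5.8 × 14.3) = 1.2936 in.
With β₁ = 0.76, c = a/β₁ = 1.2936/0.76 = 1.70 in.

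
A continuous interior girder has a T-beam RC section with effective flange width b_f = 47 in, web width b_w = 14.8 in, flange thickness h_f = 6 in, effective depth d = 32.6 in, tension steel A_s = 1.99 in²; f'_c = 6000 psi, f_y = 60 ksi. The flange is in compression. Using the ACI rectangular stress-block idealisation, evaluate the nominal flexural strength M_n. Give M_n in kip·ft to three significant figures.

M_n ≈ 322 kip·ft

Tension: T = A_s f_y = 1.99 × 60 = 119.4 kips.
Try a within the flange: a = T/(0.85 f'_c b_f) = 119.4/(0.85 × 6 × 47) = 0.498 in.
Since a = 0.498 ≤ h_f = 6 in, the stress block lies entirely in the flange; analyse as a rectangular beam of width b_f.
M_n = T(d − a/2) = 119.4 × (32.6 − 0.249) = 3862.7 kip·in.
M_n = 3862.7/12 = 321.89 kip·ft.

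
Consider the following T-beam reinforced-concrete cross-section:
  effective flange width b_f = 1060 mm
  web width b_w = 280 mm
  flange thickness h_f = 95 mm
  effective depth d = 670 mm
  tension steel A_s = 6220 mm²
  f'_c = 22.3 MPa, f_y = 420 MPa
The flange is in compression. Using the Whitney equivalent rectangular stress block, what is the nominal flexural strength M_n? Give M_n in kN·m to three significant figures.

Tension: T = A_s f_y = 6220 × 420 = 2612400 N.
Try a within the flange: a = T/(0.85 f'_c b_f) = 2612400/(0.85 × 22.3 × 1060) = 130.02 mm.
a = 130.02 > h_f = 95 mm: the block extends into the web. Split into flange-overhang and web parts.
C_f = 0.85 f'_c (b_f − b_w) h_f = 0.85 × 22.3 × (1060 − 280) × 95 = 1404566 N.
Remaining web compression depth: a_w = (T − C_f)/(0.85 f'_c b_w) = (2612400 − 1404566)/(0.85 × 22.3 × 280) = 227.58 mm.
M_n = C_f(d − h_f/2) + (T − C_f)(d − a_w/2) = 1404566 × (670 − 47.5) + 1207834 × (670 − 113.79) = 874.34 + 671.81 = 1546.15 × 10⁶ N·mm.
M_n = 1546.15 kN·m.

M_n ≈ 1550 kN·m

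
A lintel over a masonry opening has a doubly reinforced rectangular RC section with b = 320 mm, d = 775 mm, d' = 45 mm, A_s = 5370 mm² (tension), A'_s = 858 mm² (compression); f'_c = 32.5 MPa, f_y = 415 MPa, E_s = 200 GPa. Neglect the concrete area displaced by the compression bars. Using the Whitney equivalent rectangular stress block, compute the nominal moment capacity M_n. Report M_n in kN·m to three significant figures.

M_n ≈ 1510 kN·m

Assume both tension and compression steel yield.
Net tension couple steel: A_s − A'_s = 4512 mm².
a = (A_s − A'_s) f_y / (0.85 f'_c b) = 1872480/(0.85 × 32.5 × 320) = 211.82 mm.
c = a/β₁ = 211.82/0.818 = 258.95 mm; ε'_s = 0.003(c − d')/c = 0.0025 ≥ f_y/E_s = 0.0021, so compression steel does yield.
M_n = (A_s − A'_s) f_y (d − a/2) + A'_s f_y (d − d') = [1872480 × (775 − 105.91) + 356070 × (775 − 45)] × 10⁻⁶ = 1252.86 + 259.93 = 1512.79 kN·m.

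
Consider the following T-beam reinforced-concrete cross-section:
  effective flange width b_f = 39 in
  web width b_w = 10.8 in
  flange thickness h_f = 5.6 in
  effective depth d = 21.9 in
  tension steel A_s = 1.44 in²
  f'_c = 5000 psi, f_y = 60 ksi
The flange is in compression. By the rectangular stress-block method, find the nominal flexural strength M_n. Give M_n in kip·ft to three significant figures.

Tension: T = A_s f_y = 1.44 × 60 = 86.4 kips.
Try a within the flange: a = T/(0.85 f'_c b_f) = 86.4/(0.85 × 5 × 39) = 0.521 in.
Since a = 0.521 ≤ h_f = 5.6 in, the stress block lies entirely in the flange; analyse as a rectangular beam of width b_f.
M_n = T(d − a/2) = 86.4 × (21.9 − 0.2605) = 1869.7 kip·in.
M_n = 1869.7/12 = 155.81 kip·ft.

M_n ≈ 156 kip·ft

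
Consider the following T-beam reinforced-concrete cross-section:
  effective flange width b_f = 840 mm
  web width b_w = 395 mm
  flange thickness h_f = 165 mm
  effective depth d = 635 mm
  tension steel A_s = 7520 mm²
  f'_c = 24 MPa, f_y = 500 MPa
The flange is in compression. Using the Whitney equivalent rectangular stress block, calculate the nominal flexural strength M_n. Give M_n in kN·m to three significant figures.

Tension: T = A_s f_y = 7520 × 500 = 3760000 N.
Try a within the flange: a = T/(0.85 f'_c b_f) = 3760000/(0.85 × 24 × 840) = 219.42 mm.
a = 219.42 > h_f = 165 mm: the block extends into the web. Split into flange-overhang and web parts.
C_f = 0.85 f'_c (b_f − b_w) h_f = 0.85 × 24 × (840 − 395) × 165 = 1497870 N.
Remaining web compression depth: a_w = (T − C_f)/(0.85 f'_c b_w) = (3760000 − 1497870)/(0.85 × 24 × 395) = 280.73 mm.
M_n = C_f(d − h_f/2) + (T − C_f)(d − a_w/2) = 1497870 × (635 − 82.5) + 2262130 × (635 − 140.365) = 827.57 + 1118.93 = 1946.50 × 10⁶ N·mm.
M_n = 1946.50 kN·m.

M_n ≈ 1950 kN·m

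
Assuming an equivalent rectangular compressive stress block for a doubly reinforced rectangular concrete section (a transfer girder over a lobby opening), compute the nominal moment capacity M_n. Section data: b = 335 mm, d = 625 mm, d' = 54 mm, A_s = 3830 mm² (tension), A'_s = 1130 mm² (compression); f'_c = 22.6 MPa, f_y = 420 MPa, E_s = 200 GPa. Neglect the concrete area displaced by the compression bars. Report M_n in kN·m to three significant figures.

Assume both tension and compression steel yield.
Net tension couple steel: A_s − A'_s = 2700 mm².
a = (A_s − A'_s) f_y / (0.85 f'_c b) = 1134000/(0.85 × 22.6 × 335) = 176.21 mm.
c = a/β₁ = 176.21/0.85 = 207.31 mm; ε'_s = 0.003(c − d')/c = 0.0022 ≥ f_y/E_s = 0.0021, so compression steel does yield.
M_n = (A_s − A'_s) f_y (d − a/2) + A'_s f_y (d − d') = [1134000 × (625 − 88.105) + 474600 × (625 − 54)] × 10⁻⁶ = 608.84 + 271.00 = 879.84 kN·m.

M_n ≈ 880 kN·m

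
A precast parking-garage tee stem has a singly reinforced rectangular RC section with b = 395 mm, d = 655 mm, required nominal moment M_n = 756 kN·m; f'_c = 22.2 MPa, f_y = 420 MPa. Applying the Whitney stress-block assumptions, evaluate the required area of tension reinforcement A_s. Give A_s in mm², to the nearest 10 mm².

With M_n = 0.85 f'_c a b (d − a/2), solve the quadratic for a:
a = d − √(d² − 2M_n/(0.85 f'_c b)) = 655 − √(655² − 2 × 756×10⁶/(0.85 × 22.2 × 395)) = 179.43 mm.
A_s = 0.85 f'_c a b / f_y = 0.85 × 22.2 × 179.43 × 395 / 420 = 3184.3 mm².

A_s ≈ 3180 mm²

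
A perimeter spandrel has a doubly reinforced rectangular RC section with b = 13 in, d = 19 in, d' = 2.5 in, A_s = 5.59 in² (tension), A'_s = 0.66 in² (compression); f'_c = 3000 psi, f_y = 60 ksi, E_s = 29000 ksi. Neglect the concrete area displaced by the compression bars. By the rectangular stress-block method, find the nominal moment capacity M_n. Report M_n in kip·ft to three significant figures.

M_n ≈ 413 kip·ft

Assume both steels yield.
a = (A_s − A'_s) f_y/(0.85 f'_c b) = (5.59 − 0.66) × 60/(0.85 × 3 × 13) = 8.923 in.
c = a/β₁ = 8.923/0.85 = 10.498 in; ε'_s = 0.003(c − d')/c = 0.0023 ≥ ε_y = 0.0021, so the compression steel yields.
M_n = (A_s − A'_s) f_y (d − a/2) + A'_s f_y (d − d') = 295.8 × (19 − 4.4615) + 39.6 × (19 − 2.5) = 4300.5 + 653.4 = 4953.9 kip·in = 4953.9/12 = 412.83 kip·ft.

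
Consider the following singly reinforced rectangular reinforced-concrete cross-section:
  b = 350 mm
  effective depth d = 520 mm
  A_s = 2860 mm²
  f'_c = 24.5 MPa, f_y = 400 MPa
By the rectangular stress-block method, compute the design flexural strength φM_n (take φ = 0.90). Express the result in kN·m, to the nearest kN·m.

T = A_s f_y = 2860 × 400 = 1144000 N = 1144 kN.
From C = T: a = T/(0.85 f'_c b) = 1144000/(0.85 × 24.5 × 350) = 156.95 mm.
M_n = T(d − a/2) = 1144 kN × (520 − 78.475) mm = 505.10 kN·m.
φM_n = 0.90 × 505.10 = 454.59 kN·m.

φM_n ≈ 455 kN·m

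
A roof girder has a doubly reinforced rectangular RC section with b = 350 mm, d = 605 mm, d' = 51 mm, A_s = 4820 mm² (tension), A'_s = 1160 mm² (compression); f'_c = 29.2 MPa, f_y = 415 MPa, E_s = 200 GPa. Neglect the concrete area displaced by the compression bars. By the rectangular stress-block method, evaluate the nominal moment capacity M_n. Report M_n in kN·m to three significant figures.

Assume both tension and compression steel yield.
Net tension couple steel: A_s − A'_s = 3660 mm².
a = (A_s − A'_s) f_y / (0.85 f'_c b) = 1518900/(0.85 × 29.2 × 350) = 174.85 mm.
c = a/β₁ = 174.85/0.841 = 207.91 mm; ε'_s = 0.003(c − d')/c = 0.0023 ≥ f_y/E_s = 0.0021, so compression steel does yield.
M_n = (A_s − A'_s) f_y (d − a/2) + A'_s f_y (d − d') = [1518900 × (605 − 87.425) + 481400 × (605 − 51)] × 10⁻⁶ = 786.14 + 266.70 = 1052.84 kN·m.

M_n ≈ 1050 kN·m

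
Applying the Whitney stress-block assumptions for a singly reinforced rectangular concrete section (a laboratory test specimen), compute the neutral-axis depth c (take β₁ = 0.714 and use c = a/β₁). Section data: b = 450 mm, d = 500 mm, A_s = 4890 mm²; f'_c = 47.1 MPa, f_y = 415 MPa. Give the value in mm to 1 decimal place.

c ≈ 157.8 mm

T = A_s f_y = 4890 × 415 = 2029350 N = 2029.35 kN.
Setting C = 0.85 f'_c a b equal to T: a = 2029350/(0.85 × 47.1 × 450) = 112.643 mm.
With β₁ = 0.714, c = a/β₁ = 112.643/0.714 = 157.8 mm.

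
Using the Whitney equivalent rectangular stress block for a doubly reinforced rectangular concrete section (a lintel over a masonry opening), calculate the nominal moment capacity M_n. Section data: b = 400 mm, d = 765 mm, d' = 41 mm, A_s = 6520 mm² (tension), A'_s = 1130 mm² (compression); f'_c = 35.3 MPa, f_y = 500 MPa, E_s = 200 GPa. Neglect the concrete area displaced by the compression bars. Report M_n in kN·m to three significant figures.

M_n ≈ 2170 kN·m

Assume both tension and compression steel yield.
Net tension couple steel: A_s − A'_s = 5390 mm².
a = (A_s − A'_s) f_y / (0.85 f'_c b) = 2695000/(0.85 × 35.3 × 400) = 224.55 mm.
c = a/β₁ = 224.55/0.798 = 281.39 mm; ε'_s = 0.003(c − d')/c = 0.0026 ≥ f_y/E_s = 0.0025, so compression steel does yield.
M_n = (A_s − A'_s) f_y (d − a/2) + A'_s f_y (d − d') = [2695000 × (765 − 112.275) + 565000 × (765 − 41)] × 10⁻⁶ = 1759.09 + 409.06 = 2168.15 kN·m.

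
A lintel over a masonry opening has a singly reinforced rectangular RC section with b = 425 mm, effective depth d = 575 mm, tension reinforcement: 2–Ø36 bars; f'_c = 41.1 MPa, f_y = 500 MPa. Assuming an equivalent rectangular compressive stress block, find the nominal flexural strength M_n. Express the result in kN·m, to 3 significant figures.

M_n ≈ 550 kN·m

A_s = 2 × 1018 = 2036 mm².
T = A_s f_y = 2036 × 500 = 1018000 N = 1018 kN.
From C = T: a = T/(0.85 f'_c b) = 1018000/(0.85 × 41.1 × 425) = 68.56 mm.
M_n = T(d − a/2) = 1018 kN × (575 − 34.28) mm = 550.45 kN·m.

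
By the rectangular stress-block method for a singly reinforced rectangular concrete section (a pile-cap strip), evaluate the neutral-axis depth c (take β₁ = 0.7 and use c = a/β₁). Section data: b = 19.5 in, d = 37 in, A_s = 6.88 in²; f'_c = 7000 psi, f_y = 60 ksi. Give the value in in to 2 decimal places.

T = A_s f_y = 6.88 × 60 = 412.8 kips.
a = T/(0.85 f'_c b) = 412.8/(0.85 × 7 × 19.5) = 3.5579 in.
With β₁ = 0.7, c = a/β₁ = 3.5579/0.7 = 5.08 in.

c ≈ 5.08 in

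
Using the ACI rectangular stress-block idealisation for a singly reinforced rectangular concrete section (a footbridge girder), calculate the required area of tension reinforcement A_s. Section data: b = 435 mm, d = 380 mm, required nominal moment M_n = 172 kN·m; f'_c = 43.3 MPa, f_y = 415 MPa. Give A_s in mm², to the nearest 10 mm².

A_s ≈ 1130 mm²

With M_n = 0.85 f'_c a b (d − a/2), solve the quadratic for a:
a = d − √(d² − 2M_n/(0.85 f'_c b)) = 380 − √(380² − 2 × 172×10⁶/(0.85 × 43.3 × 435)) = 29.41 mm.
A_s = 0.85 f'_c a b / f_y = 0.85 × 43.3 × 29.41 × 435 / 415 = 1134.6 mm².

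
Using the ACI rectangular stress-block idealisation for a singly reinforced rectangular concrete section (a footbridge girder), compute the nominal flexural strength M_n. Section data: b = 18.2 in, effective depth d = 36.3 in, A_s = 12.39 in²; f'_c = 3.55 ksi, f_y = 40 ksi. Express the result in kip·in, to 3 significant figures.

T = A_s f_y = 12.39 × 40 = 495.6 kips.
a = T/(0.85 f'_c b) = 495.6/(0.85 × 3.55 × 18.2) = 9.024 in.
M_n = T(d − a/2) = 495.6 × (36.3 − 4.512) = 15754.1 kip·in.

M_n ≈ 15800 kip·in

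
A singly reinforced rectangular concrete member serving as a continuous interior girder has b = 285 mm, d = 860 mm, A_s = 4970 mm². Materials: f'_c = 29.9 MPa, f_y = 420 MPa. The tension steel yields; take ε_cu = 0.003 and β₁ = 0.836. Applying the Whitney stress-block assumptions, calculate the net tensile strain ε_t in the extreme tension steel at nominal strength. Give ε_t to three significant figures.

ε_t ≈ 0.00448

a = A_s f_y/(0.85 f'_c b) = 288.18 mm.
β₁ = 0.836, so c = a/β₁ = 288.18/0.836 = 344.71 mm.
From the linear strain diagram with ε_cu = 0.003: ε_t = 0.003 (d − c)/c = 0.003 × (860 − 344.71)/344.71 = 0.00448.
ε_t is between 0.004 and 0.005 — transition zone.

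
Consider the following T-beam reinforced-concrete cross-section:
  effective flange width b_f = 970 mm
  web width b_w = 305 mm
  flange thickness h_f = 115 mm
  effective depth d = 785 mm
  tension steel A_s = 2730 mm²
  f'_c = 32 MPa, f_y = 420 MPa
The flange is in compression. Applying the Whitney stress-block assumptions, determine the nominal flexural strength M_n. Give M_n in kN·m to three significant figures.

Tension: T = A_s f_y = 2730 × 420 = 1146600 N.
Try a within the flange: a = T/(0.85 f'_c b_f) = 1146600/(0.85 × 32 × 970) = 43.46 mm.
Since a = 43.46 ≤ h_f = 115 mm, the stress block lies entirely in the flange; analyse as a rectangular beam of width b_f.
M_n = T(d − a/2) = 1146600 × (785 − 21.73) = 875.17 × 10⁶ N·mm.
M_n = 875.17 kN·m.

M_n ≈ 875 kN·m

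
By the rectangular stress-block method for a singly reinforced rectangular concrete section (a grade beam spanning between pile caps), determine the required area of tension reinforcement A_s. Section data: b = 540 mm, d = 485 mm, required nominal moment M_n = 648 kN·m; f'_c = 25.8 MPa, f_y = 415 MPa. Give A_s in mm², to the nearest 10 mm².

With M_n = 0.85 f'_c a b (d − a/2), solve the quadratic for a:
a = d − √(d² − 2M_n/(0.85 f'_c b)) = 485 − √(485² − 2 × 648×10⁶/(0.85 × 25.8 × 540)) = 130.34 mm.
A_s = 0.85 f'_c a b / f_y = 0.85 × 25.8 × 130.34 × 540 / 415 = 3719.3 mm².

A_s ≈ 3720 mm²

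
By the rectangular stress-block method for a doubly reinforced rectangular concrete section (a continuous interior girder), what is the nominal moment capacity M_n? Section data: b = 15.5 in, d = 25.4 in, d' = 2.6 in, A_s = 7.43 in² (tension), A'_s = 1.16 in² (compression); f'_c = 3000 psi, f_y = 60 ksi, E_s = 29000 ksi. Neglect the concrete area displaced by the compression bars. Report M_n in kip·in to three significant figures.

Assume both steels yield.
a = (A_s − A'_s) f_y/(0.85 f'_c b) = (7.43 − 1.16) × 60/(0.85 × 3 × 15.5) = 9.518 in.
c = a/β₁ = 9.518/0.85 = 11.198 in; ε'_s = 0.003(c − d')/c = 0.0023 ≥ ε_y = 0.0021, so the compression steel yields.
M_n = (A_s − A'_s) f_y (d − a/2) + A'_s f_y (d − d') = 376.2 × (25.4 − 4.759) + 69.6 × (25.4 − 2.6) = 7765.1 + 1586.9 = 9352.0 kip·in.

M_n ≈ 9350 kip·in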